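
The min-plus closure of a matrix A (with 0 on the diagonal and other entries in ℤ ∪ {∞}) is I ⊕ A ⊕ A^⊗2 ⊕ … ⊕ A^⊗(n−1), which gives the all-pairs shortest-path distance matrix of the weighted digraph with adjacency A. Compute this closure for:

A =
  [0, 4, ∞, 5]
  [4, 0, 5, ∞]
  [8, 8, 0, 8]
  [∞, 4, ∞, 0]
Closure =
  [0, 4, 9, 5]
  [4, 0, 5, 9]
  [8, 8, 0, 8]
  [8, 4, 9, 0]

This is the Floyd-Warshall all-pairs shortest-path computation. For each intermediate vertex k = 0, 1, …, 3, update dist[i][j] ← min(dist[i][j], dist[i][k] + dist[k][j]). The final matrix gives, for each (i, j), the minimum total weight of any directed path from i to j (possibly empty when i = j).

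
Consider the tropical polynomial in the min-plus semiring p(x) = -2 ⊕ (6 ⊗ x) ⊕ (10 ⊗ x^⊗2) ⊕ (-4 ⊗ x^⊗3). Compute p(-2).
p(-2) = -10

A tropical monomial a ⊗ x^⊗i evaluates to a + i · x. Evaluating each term at x = -2:
  Term 0 contributes -2 + 0 · -2 = -2
  Term 1 contributes 6 + 1 · -2 = 4
  Term 2 contributes 10 + 2 · -2 = 6
  Term 3 contributes -4 + 3 · -2 = -10
p(-2) = ⊕ of these = min[-2, 4, 6, -10] = -10.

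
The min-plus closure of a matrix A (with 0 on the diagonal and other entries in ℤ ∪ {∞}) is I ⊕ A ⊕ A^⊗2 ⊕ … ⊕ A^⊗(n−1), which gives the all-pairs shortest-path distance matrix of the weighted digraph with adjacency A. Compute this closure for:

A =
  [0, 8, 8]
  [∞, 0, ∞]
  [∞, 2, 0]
Closure =
  [0, 8, 8]
  [∞, 0, ∞]
  [∞, 2, 0]

This is the Floyd-Warshall all-pairs shortest-path computation. For each intermediate vertex k = 0, 1, …, 2, update dist[i][j] ← min(dist[i][j], dist[i][k] + dist[k][j]). The final matrix gives, for each (i, j), the minimum total weight of any directed path from i to j (possibly empty when i = j).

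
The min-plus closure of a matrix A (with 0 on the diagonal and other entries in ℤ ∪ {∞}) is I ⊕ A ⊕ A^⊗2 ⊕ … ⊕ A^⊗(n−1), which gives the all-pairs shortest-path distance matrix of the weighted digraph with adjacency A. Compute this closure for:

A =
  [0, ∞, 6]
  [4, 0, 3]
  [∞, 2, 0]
Closure =
  [0, 8, 6]
  [4, 0, 3]
  [6, 2, 0]

This is the Floyd-Warshall all-pairs shortest-path computation. For each intermediate vertex k = 0, 1, …, 2, update dist[i][j] ← min(dist[i][j], dist[i][k] + dist[k][j]). The final matrix gives, for each (i, j), the minimum total weight of any directed path from i to j (possibly empty when i = j).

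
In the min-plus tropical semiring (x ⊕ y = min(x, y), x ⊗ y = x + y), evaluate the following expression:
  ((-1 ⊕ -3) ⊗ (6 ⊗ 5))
((-1 ⊕ -3) ⊗ (6 ⊗ 5)) = 8

Expand innermost to outermost. Recall ⊕ takes the minimum of its arguments and ⊗ takes their sum. Working out the expression ((-1 ⊕ -3) ⊗ (6 ⊗ 5)) gives 8.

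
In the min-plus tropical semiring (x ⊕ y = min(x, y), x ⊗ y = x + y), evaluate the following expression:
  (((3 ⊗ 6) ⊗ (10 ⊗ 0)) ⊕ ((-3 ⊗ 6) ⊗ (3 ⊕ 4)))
(((3 ⊗ 6) ⊗ (10 ⊗ 0)) ⊕ ((-3 ⊗ 6) ⊗ (3 ⊕ 4))) = 6

Expand innermost to outermost. Recall ⊕ takes the minimum of its arguments and ⊗ takes their sum. Working out the expression (((3 ⊗ 6) ⊗ (10 ⊗ 0)) ⊕ ((-3 ⊗ 6) ⊗ (3 ⊕ 4))) gives 6.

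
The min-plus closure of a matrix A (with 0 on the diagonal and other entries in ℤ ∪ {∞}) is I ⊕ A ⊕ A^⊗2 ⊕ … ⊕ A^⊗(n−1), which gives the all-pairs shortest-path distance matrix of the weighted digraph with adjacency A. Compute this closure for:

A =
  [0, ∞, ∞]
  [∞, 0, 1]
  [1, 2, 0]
Closure =
  [0, ∞, ∞]
  [2, 0, 1]
  [1, 2, 0]

This is the Floyd-Warshall all-pairs shortest-path computation. For each intermediate vertex k = 0, 1, …, 2, update dist[i][j] ← min(dist[i][j], dist[i][k] + dist[k][j]). The final matrix gives, for each (i, j), the minimum total weight of any directed path from i to j (possibly empty when i = j).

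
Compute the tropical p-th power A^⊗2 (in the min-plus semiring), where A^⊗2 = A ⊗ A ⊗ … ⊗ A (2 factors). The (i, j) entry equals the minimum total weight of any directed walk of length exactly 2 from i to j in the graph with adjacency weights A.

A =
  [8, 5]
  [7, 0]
A^⊗2 =
  [12, 5]
  [7, 0]

Each entry (A^⊗2)_ij equals the minimum over all length-2 walks i = v_0 → v_1 → … → v_2 = j of Σ_t A[v_t][v_{t+1}]. For example, for (i, j) = (0, 1) we minimise over 2 possible intermediate vertex sequences; the minimum is 5, attained along the walk 0 → 1 → 1.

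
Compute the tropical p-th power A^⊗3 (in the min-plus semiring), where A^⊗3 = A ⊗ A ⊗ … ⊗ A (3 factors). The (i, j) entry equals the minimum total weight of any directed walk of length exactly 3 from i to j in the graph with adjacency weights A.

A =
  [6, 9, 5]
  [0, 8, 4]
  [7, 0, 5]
A^⊗3 =
  [5, 10, 9]
  [4, 5, 8]
  [5, 4, 5]

Each entry (A^⊗3)_ij equals the minimum over all length-3 walks i = v_0 → v_1 → … → v_3 = j of Σ_t A[v_t][v_{t+1}]. For example, for (i, j) = (0, 2) we minimise over 9 possible intermediate vertex sequences; the minimum is 9, attained along the walk 0 → 2 → 1 → 2.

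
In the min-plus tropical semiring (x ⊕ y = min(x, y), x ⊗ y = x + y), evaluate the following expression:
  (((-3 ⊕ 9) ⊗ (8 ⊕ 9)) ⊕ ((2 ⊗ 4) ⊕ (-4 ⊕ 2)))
(((-3 ⊕ 9) ⊗ (8 ⊕ 9)) ⊕ ((2 ⊗ 4) ⊕ (-4 ⊕ 2))) = -4

Expand innermost to outermost. Recall ⊕ takes the minimum of its arguments and ⊗ takes their sum. Working out the expression (((-3 ⊕ 9) ⊗ (8 ⊕ 9)) ⊕ ((2 ⊗ 4) ⊕ (-4 ⊕ 2))) gives -4.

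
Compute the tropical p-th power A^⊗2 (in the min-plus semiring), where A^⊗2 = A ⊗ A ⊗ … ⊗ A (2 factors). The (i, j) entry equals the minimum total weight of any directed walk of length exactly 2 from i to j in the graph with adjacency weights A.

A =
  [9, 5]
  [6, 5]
A^⊗2 =
  [11, 10]
  [11, 10]

Each entry (A^⊗2)_ij equals the minimum over all length-2 walks i = v_0 → v_1 → … → v_2 = j of Σ_t A[v_t][v_{t+1}]. For example, for (i, j) = (0, 1) we minimise over 2 possible intermediate vertex sequences; the minimum is 10, attained along the walk 0 → 1 → 1.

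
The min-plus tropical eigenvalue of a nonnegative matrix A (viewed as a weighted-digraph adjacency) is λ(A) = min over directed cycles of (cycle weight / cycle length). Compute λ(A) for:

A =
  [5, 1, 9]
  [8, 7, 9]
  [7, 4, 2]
λ(A) = 2

Enumerate directed cycles and compute their means (weight / length). Sample:
  cycle 0 → 0: weight = 5, length = 1, mean = 5/1 ≈ 5.000
  cycle 1 → 1: weight = 7, length = 1, mean = 7/1 ≈ 7.000
  cycle 2 → 2: weight = 2, length = 1, mean = 2/1 ≈ 2.000
  cycle 0 → 1 → 0: weight = 9, length = 2, mean = 9/2 ≈ 4.500
  cycle 0 → 2 → 0: weight = 16, length = 2, mean = 16/2 ≈ 8.000
  cycle 1 → 0 → 1: weight = 9, length = 2, mean = 9/2 ≈ 4.500
Minimum mean = 2.000, attained e.g. along the cycle 2 → 2 with weight 2 and length 1. So λ(A) = 2/1 = 2.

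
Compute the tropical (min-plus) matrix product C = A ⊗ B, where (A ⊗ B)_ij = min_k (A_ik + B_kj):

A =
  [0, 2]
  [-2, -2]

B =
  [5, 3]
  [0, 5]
A ⊗ B =
  [2, 3]
  [-2, 1]

Apply the min-plus product entry-by-entry:
  C[0][0] = min over k of (A[0][0] + B[0][0] = 0 + 5 = 5, A[0][1] + B[1][0] = 2 + 0 = 2) = 2 (attained at k = 1)
  C[0][1] = min over k of (A[0][0] + B[0][1] = 0 + 3 = 3, A[0][1] + B[1][1] = 2 + 5 = 7) = 3 (attained at k = 0)
  C[1][0] = min over k of (A[1][0] + B[0][0] = -2 + 5 = 3, A[1][1] + B[1][0] = -2 + 0 = -2) = -2 (attained at k = 1)
  C[1][1] = min over k of (A[1][0] + B[0][1] = -2 + 3 = 1, A[1][1] + B[1][1] = -2 + 5 = 3) = 1 (attained at k = 0)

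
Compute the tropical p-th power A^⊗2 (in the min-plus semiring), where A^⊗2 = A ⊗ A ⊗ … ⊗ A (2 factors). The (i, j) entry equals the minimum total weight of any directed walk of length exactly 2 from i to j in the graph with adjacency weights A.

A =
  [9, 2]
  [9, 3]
A^⊗2 =
  [11, 5]
  [12, 6]

Each entry (A^⊗2)_ij equals the minimum over all length-2 walks i = v_0 → v_1 → … → v_2 = j of Σ_t A[v_t][v_{t+1}]. For example, for (i, j) = (0, 1) we minimise over 2 possible intermediate vertex sequences; the minimum is 5, attained along the walk 0 → 1 → 1.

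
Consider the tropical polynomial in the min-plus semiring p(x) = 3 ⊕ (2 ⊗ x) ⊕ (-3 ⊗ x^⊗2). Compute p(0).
p(0) = -3

A tropical monomial a ⊗ x^⊗i evaluates to a + i · x. Evaluating each term at x = 0:
  Term 0 contributes 3 + 0 · 0 = 3
  Term 1 contributes 2 + 1 · 0 = 2
  Term 2 contributes -3 + 2 · 0 = -3
p(0) = ⊕ of these = min[3, 2, -3] = -3.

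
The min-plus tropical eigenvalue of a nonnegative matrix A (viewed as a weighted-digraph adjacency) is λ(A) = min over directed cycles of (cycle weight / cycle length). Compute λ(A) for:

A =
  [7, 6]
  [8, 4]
λ(A) = 4

Enumerate directed cycles and compute their means (weight / length). Sample:
  cycle 0 → 0: weight = 7, length = 1, mean = 7/1 ≈ 7.000
  cycle 1 → 1: weight = 4, length = 1, mean = 4/1 ≈ 4.000
  cycle 0 → 1 → 0: weight = 14, length = 2, mean = 14/2 ≈ 7.000
  cycle 1 → 0 → 1: weight = 14, length = 2, mean = 14/2 ≈ 7.000
Minimum mean = 4.000, attained e.g. along the cycle 1 → 1 with weight 4 and length 1. So λ(A) = 4/1 = 4.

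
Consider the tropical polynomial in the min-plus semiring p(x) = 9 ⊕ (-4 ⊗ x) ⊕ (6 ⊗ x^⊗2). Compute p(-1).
p(-1) = -5

A tropical monomial a ⊗ x^⊗i evaluates to a + i · x. Evaluating each term at x = -1:
  Term 0 contributes 9 + 0 · -1 = 9
  Term 1 contributes -4 + 1 · -1 = -5
  Term 2 contributes 6 + 2 · -1 = 4
p(-1) = ⊕ of these = min[9, -5, 4] = -5.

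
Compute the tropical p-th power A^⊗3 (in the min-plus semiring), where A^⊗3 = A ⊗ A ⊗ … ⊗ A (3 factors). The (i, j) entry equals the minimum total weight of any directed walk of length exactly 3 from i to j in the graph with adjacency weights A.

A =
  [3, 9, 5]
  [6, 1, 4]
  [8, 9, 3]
A^⊗3 =
  [9, 11, 11]
  [8, 3, 6]
  [14, 11, 9]

Each entry (A^⊗3)_ij equals the minimum over all length-3 walks i = v_0 → v_1 → … → v_3 = j of Σ_t A[v_t][v_{t+1}]. For example, for (i, j) = (0, 2) we minimise over 9 possible intermediate vertex sequences; the minimum is 11, attained along the walk 0 → 0 → 0 → 2.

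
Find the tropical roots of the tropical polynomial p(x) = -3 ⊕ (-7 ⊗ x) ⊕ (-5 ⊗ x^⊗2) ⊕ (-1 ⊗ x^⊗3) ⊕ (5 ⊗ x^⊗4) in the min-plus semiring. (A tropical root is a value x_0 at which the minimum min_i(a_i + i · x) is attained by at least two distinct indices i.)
Roots: {-6, -4, -2, 4}

Each tropical root is a break point of the lower envelope of the lines y = a_i + i · x (there are 5 lines, with slopes 0, 1, ..., 4). Only the lines that attain the minimum somewhere contribute to roots; other lines are dominated. Here the surviving (envelope) indices are i = 4, i = 3, i = 2, i = 1, i = 0.
Intersections between consecutive envelope lines give the roots: for adjacent envelope indices i < j the intersection is x = (a_i − a_j) / (j − i). Reading off the sorted break points: {-6, -4, -2, 4}.
Verification: at each break x_0, at least two indices attain the minimum of min_i(a_i + i · x_0).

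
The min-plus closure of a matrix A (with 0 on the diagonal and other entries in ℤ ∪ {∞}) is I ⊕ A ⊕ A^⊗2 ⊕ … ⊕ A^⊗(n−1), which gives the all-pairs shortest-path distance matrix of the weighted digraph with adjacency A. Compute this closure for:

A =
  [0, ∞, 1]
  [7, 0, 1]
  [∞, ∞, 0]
Closure =
  [0, ∞, 1]
  [7, 0, 1]
  [∞, ∞, 0]

This is the Floyd-Warshall all-pairs shortest-path computation. For each intermediate vertex k = 0, 1, …, 2, update dist[i][j] ← min(dist[i][j], dist[i][k] + dist[k][j]). The final matrix gives, for each (i, j), the minimum total weight of any directed path from i to j (possibly empty when i = j).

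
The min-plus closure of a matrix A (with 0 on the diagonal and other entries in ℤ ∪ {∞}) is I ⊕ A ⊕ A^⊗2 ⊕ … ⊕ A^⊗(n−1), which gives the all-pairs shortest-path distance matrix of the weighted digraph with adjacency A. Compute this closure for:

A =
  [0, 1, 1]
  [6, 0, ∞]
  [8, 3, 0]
Closure =
  [0, 1, 1]
  [6, 0, 7]
  [8, 3, 0]

This is the Floyd-Warshall all-pairs shortest-path computation. For each intermediate vertex k = 0, 1, …, 2, update dist[i][j] ← min(dist[i][j], dist[i][k] + dist[k][j]). The final matrix gives, for each (i, j), the minimum total weight of any directed path from i to j (possibly empty when i = j).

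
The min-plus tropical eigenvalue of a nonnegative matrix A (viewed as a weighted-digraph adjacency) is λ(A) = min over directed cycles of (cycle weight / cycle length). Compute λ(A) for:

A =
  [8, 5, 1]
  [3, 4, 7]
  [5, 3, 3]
λ(A) = 7/3

Enumerate directed cycles and compute their means (weight / length). Sample:
  cycle 0 → 0: weight = 8, length = 1, mean = 8/1 ≈ 8.000
  cycle 1 → 1: weight = 4, length = 1, mean = 4/1 ≈ 4.000
  cycle 2 → 2: weight = 3, length = 1, mean = 3/1 ≈ 3.000
  cycle 0 → 1 → 0: weight = 8, length = 2, mean = 8/2 ≈ 4.000
  cycle 0 → 2 → 0: weight = 6, length = 2, mean = 6/2 ≈ 3.000
  cycle 1 → 0 → 1: weight = 8, length = 2, mean = 8/2 ≈ 4.000
Minimum mean = 2.333, attained e.g. along the cycle 0 → 2 → 1 → 0 with weight 7 and length 3. So λ(A) = 7/3 = 7/3.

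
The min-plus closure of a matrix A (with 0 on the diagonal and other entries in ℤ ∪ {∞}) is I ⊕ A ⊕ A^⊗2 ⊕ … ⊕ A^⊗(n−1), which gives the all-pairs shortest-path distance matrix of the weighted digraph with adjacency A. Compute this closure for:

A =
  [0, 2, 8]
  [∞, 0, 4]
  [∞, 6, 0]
Closure =
  [0, 2, 6]
  [∞, 0, 4]
  [∞, 6, 0]

This is the Floyd-Warshall all-pairs shortest-path computation. For each intermediate vertex k = 0, 1, …, 2, update dist[i][j] ← min(dist[i][j], dist[i][k] + dist[k][j]). The final matrix gives, for each (i, j), the minimum total weight of any directed path from i to j (possibly empty when i = j).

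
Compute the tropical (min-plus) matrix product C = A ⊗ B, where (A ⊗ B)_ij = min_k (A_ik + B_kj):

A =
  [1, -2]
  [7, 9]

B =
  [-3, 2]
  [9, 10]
A ⊗ B =
  [-2, 3]
  [4, 9]

Apply the min-plus product entry-by-entry:
  C[0][0] = min over k of (A[0][0] + B[0][0] = 1 + -3 = -2, A[0][1] + B[1][0] = -2 + 9 = 7) = -2 (attained at k = 0)
  C[0][1] = min over k of (A[0][0] + B[0][1] = 1 + 2 = 3, A[0][1] + B[1][1] = -2 + 10 = 8) = 3 (attained at k = 0)
  C[1][0] = min over k of (A[1][0] + B[0][0] = 7 + -3 = 4, A[1][1] + B[1][0] = 9 + 9 = 18) = 4 (attained at k = 0)
  C[1][1] = min over k of (A[1][0] + B[0][1] = 7 + 2 = 9, A[1][1] + B[1][1] = 9 + 10 = 19) = 9 (attained at k = 0)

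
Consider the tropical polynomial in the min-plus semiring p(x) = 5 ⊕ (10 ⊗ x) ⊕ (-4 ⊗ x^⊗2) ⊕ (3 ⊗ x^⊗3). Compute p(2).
p(2) = 0

A tropical monomial a ⊗ x^⊗i evaluates to a + i · x. Evaluating each term at x = 2:
  Term 0 contributes 5 + 0 · 2 = 5
  Term 1 contributes 10 + 1 · 2 = 12
  Term 2 contributes -4 + 2 · 2 = 0
  Term 3 contributes 3 + 3 · 2 = 9
p(2) = ⊕ of these = min[5, 12, 0, 9] = 0.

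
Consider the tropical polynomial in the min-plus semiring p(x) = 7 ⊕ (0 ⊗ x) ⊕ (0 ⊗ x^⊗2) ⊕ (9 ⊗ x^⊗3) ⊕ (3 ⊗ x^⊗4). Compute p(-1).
p(-1) = -2

A tropical monomial a ⊗ x^⊗i evaluates to a + i · x. Evaluating each term at x = -1:
  Term 0 contributes 7 + 0 · -1 = 7
  Term 1 contributes 0 + 1 · -1 = -1
  Term 2 contributes 0 + 2 · -1 = -2
  Term 3 contributes 9 + 3 · -1 = 6
  Term 4 contributes 3 + 4 · -1 = -1
p(-1) = ⊕ of these = min[7, -1, -2, 6, -1] = -2.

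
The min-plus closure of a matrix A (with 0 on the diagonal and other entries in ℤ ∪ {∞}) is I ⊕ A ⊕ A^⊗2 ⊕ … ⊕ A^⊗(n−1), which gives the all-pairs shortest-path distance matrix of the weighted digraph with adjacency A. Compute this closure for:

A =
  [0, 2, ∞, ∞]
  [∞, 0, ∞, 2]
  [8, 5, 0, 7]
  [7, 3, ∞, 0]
Closure =
  [0, 2, ∞, 4]
  [9, 0, ∞, 2]
  [8, 5, 0, 7]
  [7, 3, ∞, 0]

This is the Floyd-Warshall all-pairs shortest-path computation. For each intermediate vertex k = 0, 1, …, 3, update dist[i][j] ← min(dist[i][j], dist[i][k] + dist[k][j]). The final matrix gives, for each (i, j), the minimum total weight of any directed path from i to j (possibly empty when i = j).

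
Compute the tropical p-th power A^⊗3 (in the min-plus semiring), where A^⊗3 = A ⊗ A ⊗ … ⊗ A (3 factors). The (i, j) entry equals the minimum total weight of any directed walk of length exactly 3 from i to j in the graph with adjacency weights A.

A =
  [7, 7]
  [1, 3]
A^⊗3 =
  [11, 13]
  [7, 9]

Each entry (A^⊗3)_ij equals the minimum over all length-3 walks i = v_0 → v_1 → … → v_3 = j of Σ_t A[v_t][v_{t+1}]. For example, for (i, j) = (0, 1) we minimise over 4 possible intermediate vertex sequences; the minimum is 13, attained along the walk 0 → 1 → 1 → 1.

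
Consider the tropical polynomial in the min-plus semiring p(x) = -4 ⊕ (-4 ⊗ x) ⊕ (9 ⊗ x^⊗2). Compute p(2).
p(2) = -4

A tropical monomial a ⊗ x^⊗i evaluates to a + i · x. Evaluating each term at x = 2:
  Term 0 contributes -4 + 0 · 2 = -4
  Term 1 contributes -4 + 1 · 2 = -2
  Term 2 contributes 9 + 2 · 2 = 13
p(2) = ⊕ of these = min[-4, -2, 13] = -4.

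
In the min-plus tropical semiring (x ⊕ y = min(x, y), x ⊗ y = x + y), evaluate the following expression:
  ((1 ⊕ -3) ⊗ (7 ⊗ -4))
((1 ⊕ -3) ⊗ (7 ⊗ -4)) = 0

Expand innermost to outermost. Recall ⊕ takes the minimum of its arguments and ⊗ takes their sum. Working out the expression ((1 ⊕ -3) ⊗ (7 ⊗ -4)) gives 0.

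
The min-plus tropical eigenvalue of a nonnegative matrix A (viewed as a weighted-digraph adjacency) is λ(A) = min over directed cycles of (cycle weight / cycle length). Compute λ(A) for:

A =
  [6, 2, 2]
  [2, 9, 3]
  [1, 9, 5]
λ(A) = 3/2

Enumerate directed cycles and compute their means (weight / length). Sample:
  cycle 0 → 0: weight = 6, length = 1, mean = 6/1 ≈ 6.000
  cycle 1 → 1: weight = 9, length = 1, mean = 9/1 ≈ 9.000
  cycle 2 → 2: weight = 5, length = 1, mean = 5/1 ≈ 5.000
  cycle 0 → 1 → 0: weight = 4, length = 2, mean = 4/2 ≈ 2.000
  cycle 0 → 2 → 0: weight = 3, length = 2, mean = 3/2 ≈ 1.500
  cycle 1 → 0 → 1: weight = 4, length = 2, mean = 4/2 ≈ 2.000
Minimum mean = 1.500, attained e.g. along the cycle 0 → 2 → 0 with weight 3 and length 2. So λ(A) = 3/2 = 3/2.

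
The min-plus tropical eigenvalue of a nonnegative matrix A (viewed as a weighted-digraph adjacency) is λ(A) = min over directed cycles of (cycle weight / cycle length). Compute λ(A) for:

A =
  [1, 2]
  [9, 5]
λ(A) = 1

Enumerate directed cycles and compute their means (weight / length). Sample:
  cycle 0 → 0: weight = 1, length = 1, mean = 1/1 ≈ 1.000
  cycle 1 → 1: weight = 5, length = 1, mean = 5/1 ≈ 5.000
  cycle 0 → 1 → 0: weight = 11, length = 2, mean = 11/2 ≈ 5.500
  cycle 1 → 0 → 1: weight = 11, length = 2, mean = 11/2 ≈ 5.500
Minimum mean = 1.000, attained e.g. along the cycle 0 → 0 with weight 1 and length 1. So λ(A) = 1/1 = 1.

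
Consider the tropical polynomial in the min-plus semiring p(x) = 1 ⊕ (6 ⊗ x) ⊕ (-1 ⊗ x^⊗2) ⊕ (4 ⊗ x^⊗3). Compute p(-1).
p(-1) = -3

A tropical monomial a ⊗ x^⊗i evaluates to a + i · x. Evaluating each term at x = -1:
  Term 0 contributes 1 + 0 · -1 = 1
  Term 1 contributes 6 + 1 · -1 = 5
  Term 2 contributes -1 + 2 · -1 = -3
  Term 3 contributes 4 + 3 · -1 = 1
p(-1) = ⊕ of these = min[1, 5, -3, 1] = -3.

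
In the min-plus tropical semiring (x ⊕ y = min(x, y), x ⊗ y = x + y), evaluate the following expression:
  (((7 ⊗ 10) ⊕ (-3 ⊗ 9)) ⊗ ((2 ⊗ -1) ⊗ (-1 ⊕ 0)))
(((7 ⊗ 10) ⊕ (-3 ⊗ 9)) ⊗ ((2 ⊗ -1) ⊗ (-1 ⊕ 0))) = 6

Expand innermost to outermost. Recall ⊕ takes the minimum of its arguments and ⊗ takes their sum. Working out the expression (((7 ⊗ 10) ⊕ (-3 ⊗ 9)) ⊗ ((2 ⊗ -1) ⊗ (-1 ⊕ 0))) gives 6.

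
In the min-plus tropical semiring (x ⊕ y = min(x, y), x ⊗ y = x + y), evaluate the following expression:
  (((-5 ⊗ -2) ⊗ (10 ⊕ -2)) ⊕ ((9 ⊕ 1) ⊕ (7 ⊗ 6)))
(((-5 ⊗ -2) ⊗ (10 ⊕ -2)) ⊕ ((9 ⊕ 1) ⊕ (7 ⊗ 6))) = -9

Expand innermost to outermost. Recall ⊕ takes the minimum of its arguments and ⊗ takes their sum. Working out the expression (((-5 ⊗ -2) ⊗ (10 ⊕ -2)) ⊕ ((9 ⊕ 1) ⊕ (7 ⊗ 6))) gives -9.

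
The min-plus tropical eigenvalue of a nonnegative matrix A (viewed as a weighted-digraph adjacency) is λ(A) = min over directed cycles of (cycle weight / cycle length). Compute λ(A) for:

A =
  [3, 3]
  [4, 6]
λ(A) = 3

Enumerate directed cycles and compute their means (weight / length). Sample:
  cycle 0 → 0: weight = 3, length = 1, mean = 3/1 ≈ 3.000
  cycle 1 → 1: weight = 6, length = 1, mean = 6/1 ≈ 6.000
  cycle 0 → 1 → 0: weight = 7, length = 2, mean = 7/2 ≈ 3.500
  cycle 1 → 0 → 1: weight = 7, length = 2, mean = 7/2 ≈ 3.500
Minimum mean = 3.000, attained e.g. along the cycle 0 → 0 with weight 3 and length 1. So λ(A) = 3/1 = 3.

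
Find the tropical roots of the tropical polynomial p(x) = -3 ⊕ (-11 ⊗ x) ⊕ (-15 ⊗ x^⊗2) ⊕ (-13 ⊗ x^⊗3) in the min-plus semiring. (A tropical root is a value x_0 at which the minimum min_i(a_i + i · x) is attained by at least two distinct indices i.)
Roots: {-2, 4, 8}

Each tropical root is a break point of the lower envelope of the lines y = a_i + i · x (there are 4 lines, with slopes 0, 1, ..., 3). Only the lines that attain the minimum somewhere contribute to roots; other lines are dominated. Here the surviving (envelope) indices are i = 3, i = 2, i = 1, i = 0.
Intersections between consecutive envelope lines give the roots: for adjacent envelope indices i < j the intersection is x = (a_i − a_j) / (j − i). Reading off the sorted break points: {-2, 4, 8}.
Verification: at each break x_0, at least two indices attain the minimum of min_i(a_i + i · x_0).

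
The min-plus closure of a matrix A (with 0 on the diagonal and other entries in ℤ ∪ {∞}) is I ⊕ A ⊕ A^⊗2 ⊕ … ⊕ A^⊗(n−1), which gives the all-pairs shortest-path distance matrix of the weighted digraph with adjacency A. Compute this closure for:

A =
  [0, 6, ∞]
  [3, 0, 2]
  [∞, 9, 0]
Closure =
  [0, 6, 8]
  [3, 0, 2]
  [12, 9, 0]

This is the Floyd-Warshall all-pairs shortest-path computation. For each intermediate vertex k = 0, 1, …, 2, update dist[i][j] ← min(dist[i][j], dist[i][k] + dist[k][j]). The final matrix gives, for each (i, j), the minimum total weight of any directed path from i to j (possibly empty when i = j).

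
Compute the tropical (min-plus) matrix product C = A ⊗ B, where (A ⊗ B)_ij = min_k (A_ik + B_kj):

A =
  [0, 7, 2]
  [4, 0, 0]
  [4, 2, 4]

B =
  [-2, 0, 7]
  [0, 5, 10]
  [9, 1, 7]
A ⊗ B =
  [-2, 0, 7]
  [0, 1, 7]
  [2, 4, 11]

Apply the min-plus product entry-by-entry:
  C[0][0] = min over k of (A[0][0] + B[0][0] = 0 + -2 = -2, A[0][1] + B[1][0] = 7 + 0 = 7, A[0][2] + B[2][0] = 2 + 9 = 11) = -2 (attained at k = 0)
  C[0][1] = min over k of (A[0][0] + B[0][1] = 0 + 0 = 0, A[0][1] + B[1][1] = 7 + 5 = 12, A[0][2] + B[2][1] = 2 + 1 = 3) = 0 (attained at k = 0)
  C[0][2] = min over k of (A[0][0] + B[0][2] = 0 + 7 = 7, A[0][1] + B[1][2] = 7 + 10 = 17, A[0][2] + B[2][2] = 2 + 7 = 9) = 7 (attained at k = 0)
  C[1][0] = min over k of (A[1][0] + B[0][0] = 4 + -2 = 2, A[1][1] + B[1][0] = 0 + 0 = 0, A[1][2] + B[2][0] = 0 + 9 = 9) = 0 (attained at k = 1)
  C[1][1] = min over k of (A[1][0] + B[0][1] = 4 + 0 = 4, A[1][1] + B[1][1] = 0 + 5 = 5, A[1][2] + B[2][1] = 0 + 1 = 1) = 1 (attained at k = 2)
  C[1][2] = min over k of (A[1][0] + B[0][2] = 4 + 7 = 11, A[1][1] + B[1][2] = 0 + 10 = 10, A[1][2] + B[2][2] = 0 + 7 = 7) = 7 (attained at k = 2)
  C[2][0] = min over k of (A[2][0] + B[0][0] = 4 + -2 = 2, A[2][1] + B[1][0] = 2 + 0 = 2, A[2][2] + B[2][0] = 4 + 9 = 13) = 2 (attained at k = 0)
  C[2][1] = min over k of (A[2][0] + B[0][1] = 4 + 0 = 4, A[2][1] + B[1][1] = 2 + 5 = 7, A[2][2] + B[2][1] = 4 + 1 = 5) = 4 (attained at k = 0)
  C[2][2] = min over k of (A[2][0] + B[0][2] = 4 + 7 = 11, A[2][1] + B[1][2] = 2 + 10 = 12, A[2][2] + B[2][2] = 4 + 7 = 11) = 11 (attained at k = 0)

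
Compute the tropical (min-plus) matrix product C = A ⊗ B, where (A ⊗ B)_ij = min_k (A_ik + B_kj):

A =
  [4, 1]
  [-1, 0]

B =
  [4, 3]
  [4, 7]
A ⊗ B =
  [5, 7]
  [3, 2]

Apply the min-plus product entry-by-entry:
  C[0][0] = min over k of (A[0][0] + B[0][0] = 4 + 4 = 8, A[0][1] + B[1][0] = 1 + 4 = 5) = 5 (attained at k = 1)
  C[0][1] = min over k of (A[0][0] + B[0][1] = 4 + 3 = 7, A[0][1] + B[1][1] = 1 + 7 = 8) = 7 (attained at k = 0)
  C[1][0] = min over k of (A[1][0] + B[0][0] = -1 + 4 = 3, A[1][1] + B[1][0] = 0 + 4 = 4) = 3 (attained at k = 0)
  C[1][1] = min over k of (A[1][0] + B[0][1] = -1 + 3 = 2, A[1][1] + B[1][1] = 0 + 7 = 7) = 2 (attained at k = 0)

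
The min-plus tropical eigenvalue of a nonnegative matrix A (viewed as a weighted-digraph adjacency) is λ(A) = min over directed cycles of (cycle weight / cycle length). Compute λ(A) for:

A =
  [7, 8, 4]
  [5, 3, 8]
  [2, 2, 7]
λ(A) = 3

Enumerate directed cycles and compute their means (weight / length). Sample:
  cycle 0 → 0: weight = 7, length = 1, mean = 7/1 ≈ 7.000
  cycle 1 → 1: weight = 3, length = 1, mean = 3/1 ≈ 3.000
  cycle 2 → 2: weight = 7, length = 1, mean = 7/1 ≈ 7.000
  cycle 0 → 1 → 0: weight = 13, length = 2, mean = 13/2 ≈ 6.500
  cycle 0 → 2 → 0: weight = 6, length = 2, mean = 6/2 ≈ 3.000
  cycle 1 → 0 → 1: weight = 13, length = 2, mean = 13/2 ≈ 6.500
Minimum mean = 3.000, attained e.g. along the cycle 1 → 1 with weight 3 and length 1. So λ(A) = 3/1 = 3.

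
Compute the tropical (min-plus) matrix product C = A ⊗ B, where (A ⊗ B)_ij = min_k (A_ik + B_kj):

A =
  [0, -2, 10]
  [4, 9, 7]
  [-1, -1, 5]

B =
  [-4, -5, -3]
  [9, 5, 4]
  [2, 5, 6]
A ⊗ B =
  [-4, -5, -3]
  [0, -1, 1]
  [-5, -6, -4]

Apply the min-plus product entry-by-entry:
  C[0][0] = min over k of (A[0][0] + B[0][0] = 0 + -4 = -4, A[0][1] + B[1][0] = -2 + 9 = 7, A[0][2] + B[2][0] = 10 + 2 = 12) = -4 (attained at k = 0)
  C[0][1] = min over k of (A[0][0] + B[0][1] = 0 + -5 = -5, A[0][1] + B[1][1] = -2 + 5 = 3, A[0][2] + B[2][1] = 10 + 5 = 15) = -5 (attained at k = 0)
  C[0][2] = min over k of (A[0][0] + B[0][2] = 0 + -3 = -3, A[0][1] + B[1][2] = -2 + 4 = 2, A[0][2] + B[2][2] = 10 + 6 = 16) = -3 (attained at k = 0)
  C[1][0] = min over k of (A[1][0] + B[0][0] = 4 + -4 = 0, A[1][1] + B[1][0] = 9 + 9 = 18, A[1][2] + B[2][0] = 7 + 2 = 9) = 0 (attained at k = 0)
  C[1][1] = min over k of (A[1][0] + B[0][1] = 4 + -5 = -1, A[1][1] + B[1][1] = 9 + 5 = 14, A[1][2] + B[2][1] = 7 + 5 = 12) = -1 (attained at k = 0)
  C[1][2] = min over k of (A[1][0] + B[0][2] = 4 + -3 = 1, A[1][1] + B[1][2] = 9 + 4 = 13, A[1][2] + B[2][2] = 7 + 6 = 13) = 1 (attained at k = 0)
  C[2][0] = min over k of (A[2][0] + B[0][0] = -1 + -4 = -5, A[2][1] + B[1][0] = -1 + 9 = 8, A[2][2] + B[2][0] = 5 + 2 = 7) = -5 (attained at k = 0)
  C[2][1] = min over k of (A[2][0] + B[0][1] = -1 + -5 = -6, A[2][1] + B[1][1] = -1 + 5 = 4, A[2][2] + B[2][1] = 5 + 5 = 10) = -6 (attained at k = 0)
  C[2][2] = min over k of (A[2][0] + B[0][2] = -1 + -3 = -4, A[2][1] + B[1][2] = -1 + 4 = 3, A[2][2] + B[2][2] = 5 + 6 = 11) = -4 (attained at k = 0)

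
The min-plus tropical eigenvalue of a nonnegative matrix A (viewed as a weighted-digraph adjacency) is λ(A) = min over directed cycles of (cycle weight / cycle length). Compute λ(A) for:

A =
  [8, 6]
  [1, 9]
λ(A) = 7/2

Enumerate directed cycles and compute their means (weight / length). Sample:
  cycle 0 → 0: weight = 8, length = 1, mean = 8/1 ≈ 8.000
  cycle 1 → 1: weight = 9, length = 1, mean = 9/1 ≈ 9.000
  cycle 0 → 1 → 0: weight = 7, length = 2, mean = 7/2 ≈ 3.500
  cycle 1 → 0 → 1: weight = 7, length = 2, mean = 7/2 ≈ 3.500
Minimum mean = 3.500, attained e.g. along the cycle 0 → 1 → 0 with weight 7 and length 2. So λ(A) = 7/2 = 7/2.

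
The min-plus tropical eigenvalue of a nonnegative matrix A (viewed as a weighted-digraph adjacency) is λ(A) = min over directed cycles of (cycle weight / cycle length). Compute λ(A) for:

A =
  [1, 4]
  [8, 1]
λ(A) = 1

Enumerate directed cycles and compute their means (weight / length). Sample:
  cycle 0 → 0: weight = 1, length = 1, mean = 1/1 ≈ 1.000
  cycle 1 → 1: weight = 1, length = 1, mean = 1/1 ≈ 1.000
  cycle 0 → 1 → 0: weight = 12, length = 2, mean = 12/2 ≈ 6.000
  cycle 1 → 0 → 1: weight = 12, length = 2, mean = 12/2 ≈ 6.000
Minimum mean = 1.000, attained e.g. along the cycle 0 → 0 with weight 1 and length 1. So λ(A) = 1/1 = 1.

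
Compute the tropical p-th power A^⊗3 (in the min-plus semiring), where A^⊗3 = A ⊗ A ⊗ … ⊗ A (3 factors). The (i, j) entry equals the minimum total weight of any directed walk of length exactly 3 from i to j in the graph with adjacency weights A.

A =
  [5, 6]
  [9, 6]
A^⊗3 =
  [15, 16]
  [19, 18]

Each entry (A^⊗3)_ij equals the minimum over all length-3 walks i = v_0 → v_1 → … → v_3 = j of Σ_t A[v_t][v_{t+1}]. For example, for (i, j) = (0, 1) we minimise over 4 possible intermediate vertex sequences; the minimum is 16, attained along the walk 0 → 0 → 0 → 1.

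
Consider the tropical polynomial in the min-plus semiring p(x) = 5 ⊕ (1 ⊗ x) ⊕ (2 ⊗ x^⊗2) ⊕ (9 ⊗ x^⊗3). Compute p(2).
p(2) = 3

A tropical monomial a ⊗ x^⊗i evaluates to a + i · x. Evaluating each term at x = 2:
  Term 0 contributes 5 + 0 · 2 = 5
  Term 1 contributes 1 + 1 · 2 = 3
  Term 2 contributes 2 + 2 · 2 = 6
  Term 3 contributes 9 + 3 · 2 = 15
p(2) = ⊕ of these = min[5, 3, 6, 15] = 3.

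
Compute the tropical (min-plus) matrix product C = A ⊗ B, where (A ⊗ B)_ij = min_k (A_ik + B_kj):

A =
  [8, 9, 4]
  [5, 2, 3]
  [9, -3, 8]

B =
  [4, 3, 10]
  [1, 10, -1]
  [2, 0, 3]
A ⊗ B =
  [6, 4, 7]
  [3, 3, 1]
  [-2, 7, -4]

Apply the min-plus product entry-by-entry:
  C[0][0] = min over k of (A[0][0] + B[0][0] = 8 + 4 = 12, A[0][1] + B[1][0] = 9 + 1 = 10, A[0][2] + B[2][0] = 4 + 2 = 6) = 6 (attained at k = 2)
  C[0][1] = min over k of (A[0][0] + B[0][1] = 8 + 3 = 11, A[0][1] + B[1][1] = 9 + 10 = 19, A[0][2] + B[2][1] = 4 + 0 = 4) = 4 (attained at k = 2)
  C[0][2] = min over k of (A[0][0] + B[0][2] = 8 + 10 = 18, A[0][1] + B[1][2] = 9 + -1 = 8, A[0][2] + B[2][2] = 4 + 3 = 7) = 7 (attained at k = 2)
  C[1][0] = min over k of (A[1][0] + B[0][0] = 5 + 4 = 9, A[1][1] + B[1][0] = 2 + 1 = 3, A[1][2] + B[2][0] = 3 + 2 = 5) = 3 (attained at k = 1)
  C[1][1] = min over k of (A[1][0] + B[0][1] = 5 + 3 = 8, A[1][1] + B[1][1] = 2 + 10 = 12, A[1][2] + B[2][1] = 3 + 0 = 3) = 3 (attained at k = 2)
  C[1][2] = min over k of (A[1][0] + B[0][2] = 5 + 10 = 15, A[1][1] + B[1][2] = 2 + -1 = 1, A[1][2] + B[2][2] = 3 + 3 = 6) = 1 (attained at k = 1)
  C[2][0] = min over k of (A[2][0] + B[0][0] = 9 + 4 = 13, A[2][1] + B[1][0] = -3 + 1 = -2, A[2][2] + B[2][0] = 8 + 2 = 10) = -2 (attained at k = 1)
  C[2][1] = min over k of (A[2][0] + B[0][1] = 9 + 3 = 12, A[2][1] + B[1][1] = -3 + 10 = 7, A[2][2] + B[2][1] = 8 + 0 = 8) = 7 (attained at k = 1)
  C[2][2] = min over k of (A[2][0] + B[0][2] = 9 + 10 = 19, A[2][1] + B[1][2] = -3 + -1 = -4, A[2][2] + B[2][2] = 8 + 3 = 11) = -4 (attained at k = 1)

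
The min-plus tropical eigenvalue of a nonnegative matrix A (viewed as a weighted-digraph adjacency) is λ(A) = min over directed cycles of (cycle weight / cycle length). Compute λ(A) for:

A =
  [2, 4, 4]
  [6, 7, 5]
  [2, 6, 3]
λ(A) = 2

Enumerate directed cycles and compute their means (weight / length). Sample:
  cycle 0 → 0: weight = 2, length = 1, mean = 2/1 ≈ 2.000
  cycle 1 → 1: weight = 7, length = 1, mean = 7/1 ≈ 7.000
  cycle 2 → 2: weight = 3, length = 1, mean = 3/1 ≈ 3.000
  cycle 0 → 1 → 0: weight = 10, length = 2, mean = 10/2 ≈ 5.000
  cycle 0 → 2 → 0: weight = 6, length = 2, mean = 6/2 ≈ 3.000
  cycle 1 → 0 → 1: weight = 10, length = 2, mean = 10/2 ≈ 5.000
Minimum mean = 2.000, attained e.g. along the cycle 0 → 0 with weight 2 and length 1. So λ(A) = 2/1 = 2.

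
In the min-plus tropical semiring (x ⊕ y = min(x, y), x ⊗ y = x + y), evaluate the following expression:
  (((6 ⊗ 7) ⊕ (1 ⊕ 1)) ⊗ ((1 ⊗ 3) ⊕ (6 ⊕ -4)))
(((6 ⊗ 7) ⊕ (1 ⊕ 1)) ⊗ ((1 ⊗ 3) ⊕ (6 ⊕ -4))) = -3

Expand innermost to outermost. Recall ⊕ takes the minimum of its arguments and ⊗ takes their sum. Working out the expression (((6 ⊗ 7) ⊕ (1 ⊕ 1)) ⊗ ((1 ⊗ 3) ⊕ (6 ⊕ -4))) gives -3.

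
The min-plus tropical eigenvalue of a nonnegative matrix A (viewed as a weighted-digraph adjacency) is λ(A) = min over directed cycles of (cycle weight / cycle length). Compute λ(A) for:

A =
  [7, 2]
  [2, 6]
λ(A) = 2

Enumerate directed cycles and compute their means (weight / length). Sample:
  cycle 0 → 0: weight = 7, length = 1, mean = 7/1 ≈ 7.000
  cycle 1 → 1: weight = 6, length = 1, mean = 6/1 ≈ 6.000
  cycle 0 → 1 → 0: weight = 4, length = 2, mean = 4/2 ≈ 2.000
  cycle 1 → 0 → 1: weight = 4, length = 2, mean = 4/2 ≈ 2.000
Minimum mean = 2.000, attained e.g. along the cycle 0 → 1 → 0 with weight 4 and length 2. So λ(A) = 4/2 = 2.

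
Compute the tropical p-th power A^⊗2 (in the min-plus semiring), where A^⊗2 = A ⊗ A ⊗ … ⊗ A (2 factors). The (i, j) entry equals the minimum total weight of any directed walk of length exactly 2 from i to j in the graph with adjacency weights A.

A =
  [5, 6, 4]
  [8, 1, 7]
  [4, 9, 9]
A^⊗2 =
  [8, 7, 9]
  [9, 2, 8]
  [9, 10, 8]

Each entry (A^⊗2)_ij equals the minimum over all length-2 walks i = v_0 → v_1 → … → v_2 = j of Σ_t A[v_t][v_{t+1}]. For example, for (i, j) = (0, 2) we minimise over 3 possible intermediate vertex sequences; the minimum is 9, attained along the walk 0 → 0 → 2.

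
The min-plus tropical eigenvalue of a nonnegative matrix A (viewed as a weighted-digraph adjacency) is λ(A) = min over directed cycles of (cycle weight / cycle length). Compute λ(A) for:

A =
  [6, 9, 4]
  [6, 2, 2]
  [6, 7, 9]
λ(A) = 2

Enumerate directed cycles and compute their means (weight / length). Sample:
  cycle 0 → 0: weight = 6, length = 1, mean = 6/1 ≈ 6.000
  cycle 1 → 1: weight = 2, length = 1, mean = 2/1 ≈ 2.000
  cycle 2 → 2: weight = 9, length = 1, mean = 9/1 ≈ 9.000
  cycle 0 → 1 → 0: weight = 15, length = 2, mean = 15/2 ≈ 7.500
  cycle 0 → 2 → 0: weight = 10, length = 2, mean = 10/2 ≈ 5.000
  cycle 1 → 0 → 1: weight = 15, length = 2, mean = 15/2 ≈ 7.500
Minimum mean = 2.000, attained e.g. along the cycle 1 → 1 with weight 2 and length 1. So λ(A) = 2/1 = 2.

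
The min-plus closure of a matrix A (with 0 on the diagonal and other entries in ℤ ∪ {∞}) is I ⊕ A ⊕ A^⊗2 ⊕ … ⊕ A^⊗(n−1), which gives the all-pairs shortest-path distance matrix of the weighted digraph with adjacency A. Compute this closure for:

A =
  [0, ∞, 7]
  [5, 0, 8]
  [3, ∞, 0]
Closure =
  [0, ∞, 7]
  [5, 0, 8]
  [3, ∞, 0]

This is the Floyd-Warshall all-pairs shortest-path computation. For each intermediate vertex k = 0, 1, …, 2, update dist[i][j] ← min(dist[i][j], dist[i][k] + dist[k][j]). The final matrix gives, for each (i, j), the minimum total weight of any directed path from i to j (possibly empty when i = j).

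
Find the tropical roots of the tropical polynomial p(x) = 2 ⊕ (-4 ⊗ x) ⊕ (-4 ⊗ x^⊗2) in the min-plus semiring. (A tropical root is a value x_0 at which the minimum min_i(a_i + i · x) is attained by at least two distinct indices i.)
Roots: {0, 6}

Each tropical root is a break point of the lower envelope of the lines y = a_i + i · x (there are 3 lines, with slopes 0, 1, ..., 2). Only the lines that attain the minimum somewhere contribute to roots; other lines are dominated. Here the surviving (envelope) indices are i = 2, i = 1, i = 0.
Intersections between consecutive envelope lines give the roots: for adjacent envelope indices i < j the intersection is x = (a_i − a_j) / (j − i). Reading off the sorted break points: {0, 6}.
Verification: at each break x_0, at least two indices attain the minimum of min_i(a_i + i · x_0).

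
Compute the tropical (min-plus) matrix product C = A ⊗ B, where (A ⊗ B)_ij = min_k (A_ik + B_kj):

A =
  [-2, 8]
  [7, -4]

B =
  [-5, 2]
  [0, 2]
A ⊗ B =
  [-7, 0]
  [-4, -2]

Apply the min-plus product entry-by-entry:
  C[0][0] = min over k of (A[0][0] + B[0][0] = -2 + -5 = -7, A[0][1] + B[1][0] = 8 + 0 = 8) = -7 (attained at k = 0)
  C[0][1] = min over k of (A[0][0] + B[0][1] = -2 + 2 = 0, A[0][1] + B[1][1] = 8 + 2 = 10) = 0 (attained at k = 0)
  C[1][0] = min over k of (A[1][0] + B[0][0] = 7 + -5 = 2, A[1][1] + B[1][0] = -4 + 0 = -4) = -4 (attained at k = 1)
  C[1][1] = min over k of (A[1][0] + B[0][1] = 7 + 2 = 9, A[1][1] + B[1][1] = -4 + 2 = -2) = -2 (attained at k = 1)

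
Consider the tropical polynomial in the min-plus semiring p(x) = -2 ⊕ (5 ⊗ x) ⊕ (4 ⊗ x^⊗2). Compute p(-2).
p(-2) = -2

A tropical monomial a ⊗ x^⊗i evaluates to a + i · x. Evaluating each term at x = -2:
  Term 0 contributes -2 + 0 · -2 = -2
  Term 1 contributes 5 + 1 · -2 = 3
  Term 2 contributes 4 + 2 · -2 = 0
p(-2) = ⊕ of these = min[-2, 3, 0] = -2.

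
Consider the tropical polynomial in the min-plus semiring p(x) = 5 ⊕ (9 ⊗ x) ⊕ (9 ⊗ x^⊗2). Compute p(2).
p(2) = 5

A tropical monomial a ⊗ x^⊗i evaluates to a + i · x. Evaluating each term at x = 2:
  Term 0 contributes 5 + 0 · 2 = 5
  Term 1 contributes 9 + 1 · 2 = 11
  Term 2 contributes 9 + 2 · 2 = 13
p(2) = ⊕ of these = min[5, 11, 13] = 5.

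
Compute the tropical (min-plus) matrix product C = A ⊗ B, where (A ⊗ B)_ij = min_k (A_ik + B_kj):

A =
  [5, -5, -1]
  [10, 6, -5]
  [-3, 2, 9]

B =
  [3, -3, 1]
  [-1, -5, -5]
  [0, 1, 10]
A ⊗ B =
  [-6, -10, -10]
  [-5, -4, 1]
  [0, -6, -3]

Apply the min-plus product entry-by-entry:
  C[0][0] = min over k of (A[0][0] + B[0][0] = 5 + 3 = 8, A[0][1] + B[1][0] = -5 + -1 = -6, A[0][2] + B[2][0] = -1 + 0 = -1) = -6 (attained at k = 1)
  C[0][1] = min over k of (A[0][0] + B[0][1] = 5 + -3 = 2, A[0][1] + B[1][1] = -5 + -5 = -10, A[0][2] + B[2][1] = -1 + 1 = 0) = -10 (attained at k = 1)
  C[0][2] = min over k of (A[0][0] + B[0][2] = 5 + 1 = 6, A[0][1] + B[1][2] = -5 + -5 = -10, A[0][2] + B[2][2] = -1 + 10 = 9) = -10 (attained at k = 1)
  C[1][0] = min over k of (A[1][0] + B[0][0] = 10 + 3 = 13, A[1][1] + B[1][0] = 6 + -1 = 5, A[1][2] + B[2][0] = -5 + 0 = -5) = -5 (attained at k = 2)
  C[1][1] = min over k of (A[1][0] + B[0][1] = 10 + -3 = 7, A[1][1] + B[1][1] = 6 + -5 = 1, A[1][2] + B[2][1] = -5 + 1 = -4) = -4 (attained at k = 2)
  C[1][2] = min over k of (A[1][0] + B[0][2] = 10 + 1 = 11, A[1][1] + B[1][2] = 6 + -5 = 1, A[1][2] + B[2][2] = -5 + 10 = 5) = 1 (attained at k = 1)
  C[2][0] = min over k of (A[2][0] + B[0][0] = -3 + 3 = 0, A[2][1] + B[1][0] = 2 + -1 = 1, A[2][2] + B[2][0] = 9 + 0 = 9) = 0 (attained at k = 0)
  C[2][1] = min over k of (A[2][0] + B[0][1] = -3 + -3 = -6, A[2][1] + B[1][1] = 2 + -5 = -3, A[2][2] + B[2][1] = 9 + 1 = 10) = -6 (attained at k = 0)
  C[2][2] = min over k of (A[2][0] + B[0][2] = -3 + 1 = -2, A[2][1] + B[1][2] = 2 + -5 = -3, A[2][2] + B[2][2] = 9 + 10 = 19) = -3 (attained at k = 1)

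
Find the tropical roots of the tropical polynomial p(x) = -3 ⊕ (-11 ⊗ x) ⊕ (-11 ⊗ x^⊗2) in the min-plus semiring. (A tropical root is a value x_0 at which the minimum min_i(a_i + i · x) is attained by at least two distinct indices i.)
Roots: {0, 8}

Each tropical root is a break point of the lower envelope of the lines y = a_i + i · x (there are 3 lines, with slopes 0, 1, ..., 2). Only the lines that attain the minimum somewhere contribute to roots; other lines are dominated. Here the surviving (envelope) indices are i = 2, i = 1, i = 0.
Intersections between consecutive envelope lines give the roots: for adjacent envelope indices i < j the intersection is x = (a_i − a_j) / (j − i). Reading off the sorted break points: {0, 8}.
Verification: at each break x_0, at least two indices attain the minimum of min_i(a_i + i · x_0).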